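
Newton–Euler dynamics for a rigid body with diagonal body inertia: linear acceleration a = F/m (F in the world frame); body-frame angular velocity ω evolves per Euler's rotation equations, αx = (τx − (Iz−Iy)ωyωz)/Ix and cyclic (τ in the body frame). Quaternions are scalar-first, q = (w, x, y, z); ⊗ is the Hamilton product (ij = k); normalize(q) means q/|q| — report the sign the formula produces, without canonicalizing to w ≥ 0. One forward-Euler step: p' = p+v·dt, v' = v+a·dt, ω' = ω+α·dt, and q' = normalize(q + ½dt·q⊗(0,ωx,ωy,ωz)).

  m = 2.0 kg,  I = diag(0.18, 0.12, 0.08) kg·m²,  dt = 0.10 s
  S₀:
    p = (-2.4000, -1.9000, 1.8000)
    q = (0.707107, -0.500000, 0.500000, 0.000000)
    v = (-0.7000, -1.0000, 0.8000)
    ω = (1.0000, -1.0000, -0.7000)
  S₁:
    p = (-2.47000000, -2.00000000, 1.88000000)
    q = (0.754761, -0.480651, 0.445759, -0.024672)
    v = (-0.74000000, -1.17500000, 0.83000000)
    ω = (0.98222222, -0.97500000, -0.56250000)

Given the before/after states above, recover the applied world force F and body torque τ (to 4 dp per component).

F = (-0.8000, -3.5000, 0.6000)
τ = (-0.0600, -0.0400, 0.1700)

ω₁ − ω₀ = (-0.01777778, 0.02500000, 0.13750000)
ω₀×(Iω₀) = (-0.0280, -0.0700, 0.0600)
I·α + gyro = (-0.0600, -0.0400, 0.1700)
Δv = v₁−v₀ = (-0.04000000, -0.17500000, 0.03000000)
applied force F = (-0.8000, -3.5000, 0.6000)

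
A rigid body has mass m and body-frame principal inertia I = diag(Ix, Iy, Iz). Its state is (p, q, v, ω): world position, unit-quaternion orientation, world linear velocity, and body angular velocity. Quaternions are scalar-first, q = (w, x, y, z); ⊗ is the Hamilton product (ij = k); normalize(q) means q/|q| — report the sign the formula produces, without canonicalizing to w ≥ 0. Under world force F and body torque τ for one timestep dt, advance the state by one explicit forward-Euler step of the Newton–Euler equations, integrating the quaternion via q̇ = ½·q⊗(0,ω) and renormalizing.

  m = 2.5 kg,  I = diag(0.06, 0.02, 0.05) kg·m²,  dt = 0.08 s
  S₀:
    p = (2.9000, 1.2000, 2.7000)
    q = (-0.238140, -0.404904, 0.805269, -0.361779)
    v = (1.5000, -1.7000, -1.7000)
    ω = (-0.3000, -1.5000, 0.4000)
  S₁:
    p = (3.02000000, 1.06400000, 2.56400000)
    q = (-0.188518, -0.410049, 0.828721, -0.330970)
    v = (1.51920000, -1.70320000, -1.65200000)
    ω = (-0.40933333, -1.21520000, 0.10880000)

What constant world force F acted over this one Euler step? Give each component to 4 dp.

F = (0.6000, -0.1000, 1.5000)

v₁ − v₀ = (0.01920000, -0.00320000, 0.04800000)
m·(v₁−v₀)/dt = (0.6000, -0.1000, 1.5000)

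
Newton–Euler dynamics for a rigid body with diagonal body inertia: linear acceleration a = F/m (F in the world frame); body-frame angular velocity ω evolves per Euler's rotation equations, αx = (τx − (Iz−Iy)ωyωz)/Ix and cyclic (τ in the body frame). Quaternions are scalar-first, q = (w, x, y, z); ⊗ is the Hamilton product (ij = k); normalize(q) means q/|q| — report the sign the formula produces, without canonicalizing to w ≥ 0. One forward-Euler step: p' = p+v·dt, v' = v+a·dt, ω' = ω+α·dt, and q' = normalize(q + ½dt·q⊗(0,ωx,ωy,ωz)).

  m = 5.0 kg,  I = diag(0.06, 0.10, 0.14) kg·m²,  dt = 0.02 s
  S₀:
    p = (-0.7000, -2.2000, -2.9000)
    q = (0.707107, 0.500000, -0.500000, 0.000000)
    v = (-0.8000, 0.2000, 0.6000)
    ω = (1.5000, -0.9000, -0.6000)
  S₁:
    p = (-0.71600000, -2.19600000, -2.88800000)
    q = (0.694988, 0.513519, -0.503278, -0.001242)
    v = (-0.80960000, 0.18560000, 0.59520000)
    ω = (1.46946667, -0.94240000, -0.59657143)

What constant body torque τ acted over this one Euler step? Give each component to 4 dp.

τ = (-0.0700, -0.1400, -0.0300)

Δω = ω₁−ω₀ = (-0.03053333, -0.04240000, 0.00342857)
precession coupling = (0.0216, 0.0720, -0.0540)
applied torque τ = (-0.0700, -0.1400, -0.0300)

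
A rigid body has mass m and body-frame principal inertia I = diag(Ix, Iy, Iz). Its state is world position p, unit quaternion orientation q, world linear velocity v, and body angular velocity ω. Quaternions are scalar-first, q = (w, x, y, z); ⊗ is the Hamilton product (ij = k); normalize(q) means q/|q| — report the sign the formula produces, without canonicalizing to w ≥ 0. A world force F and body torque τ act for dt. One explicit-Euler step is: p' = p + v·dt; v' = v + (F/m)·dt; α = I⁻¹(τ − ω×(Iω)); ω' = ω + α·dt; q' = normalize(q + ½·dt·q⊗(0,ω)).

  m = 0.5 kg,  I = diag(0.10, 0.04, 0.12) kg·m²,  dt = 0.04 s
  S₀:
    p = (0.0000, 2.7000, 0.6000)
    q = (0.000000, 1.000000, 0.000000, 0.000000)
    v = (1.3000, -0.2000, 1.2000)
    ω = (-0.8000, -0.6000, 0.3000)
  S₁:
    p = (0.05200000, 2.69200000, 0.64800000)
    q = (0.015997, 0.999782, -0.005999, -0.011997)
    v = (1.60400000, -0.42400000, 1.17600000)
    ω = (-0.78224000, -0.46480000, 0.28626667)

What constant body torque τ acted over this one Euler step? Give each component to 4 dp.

rate change Δω = (0.01776000, 0.13520000, -0.01373333)
applied torque τ = (0.0300, 0.1400, -0.0700)

τ = (0.0300, 0.1400, -0.0700)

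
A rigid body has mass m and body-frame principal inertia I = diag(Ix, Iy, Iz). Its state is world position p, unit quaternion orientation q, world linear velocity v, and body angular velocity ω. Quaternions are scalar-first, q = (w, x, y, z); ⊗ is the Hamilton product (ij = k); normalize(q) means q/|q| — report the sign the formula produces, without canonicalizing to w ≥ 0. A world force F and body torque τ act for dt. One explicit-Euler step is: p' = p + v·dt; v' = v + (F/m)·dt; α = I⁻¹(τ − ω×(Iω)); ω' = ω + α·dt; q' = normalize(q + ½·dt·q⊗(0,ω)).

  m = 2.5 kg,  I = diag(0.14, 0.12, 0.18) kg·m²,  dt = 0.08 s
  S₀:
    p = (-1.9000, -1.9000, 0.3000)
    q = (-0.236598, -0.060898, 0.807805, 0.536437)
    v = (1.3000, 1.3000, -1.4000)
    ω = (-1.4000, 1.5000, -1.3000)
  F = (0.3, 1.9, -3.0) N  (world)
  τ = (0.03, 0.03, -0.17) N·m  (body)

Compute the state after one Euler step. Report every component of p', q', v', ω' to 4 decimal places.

p' = (-1.7960, -1.7960, 0.1880)
q' = (-0.2594, -0.1213, 0.7568, 0.5876)
v' = (1.3096, 1.3608, -1.4960)
ω' = (-1.3160, 1.5685, -1.3942)

linear accel F/m = (0.1200, 0.7600, -1.2000)
new position p' = (-1.7960, -1.7960, 0.1880)
new velocity v' = (1.3096, 1.3608, -1.4960)
angular accel α = (1.0500, 0.8567, -1.1778)
ω + α·dt = (-1.3160, 1.5685, -1.3942)
2q̇ = q⊗(0,ω) = (-0.5995966, -1.5235648, -1.1850762, 1.3471574)
updated quaternion q' = (-0.2594, -0.1213, 0.7568, 0.5876)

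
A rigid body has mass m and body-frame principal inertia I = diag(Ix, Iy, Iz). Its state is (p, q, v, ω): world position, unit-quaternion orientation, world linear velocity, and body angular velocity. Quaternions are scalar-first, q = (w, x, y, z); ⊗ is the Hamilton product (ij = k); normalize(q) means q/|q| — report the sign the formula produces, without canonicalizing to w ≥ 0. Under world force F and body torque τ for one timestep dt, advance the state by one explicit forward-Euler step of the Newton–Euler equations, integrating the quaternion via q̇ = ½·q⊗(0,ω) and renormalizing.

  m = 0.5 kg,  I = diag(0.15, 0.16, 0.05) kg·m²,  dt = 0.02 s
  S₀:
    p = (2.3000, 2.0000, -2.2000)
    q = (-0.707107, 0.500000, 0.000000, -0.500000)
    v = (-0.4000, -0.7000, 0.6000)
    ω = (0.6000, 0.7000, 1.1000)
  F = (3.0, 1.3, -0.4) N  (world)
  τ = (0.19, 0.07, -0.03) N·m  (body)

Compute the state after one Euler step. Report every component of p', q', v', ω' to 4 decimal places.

new position p' = (2.2920, 1.9860, -2.1880)
v' = v + a·dt = (-0.2800, -0.6480, 0.5840)
precession coupling ω×(Iω) = (-0.0847, 0.0660, 0.0042)
(τ − ω×Iω)/I = (1.8313, 0.0250, -0.6840)
new body rate ω' = (0.6366, 0.7005, 1.0863)
q⊗(0,ω) = (0.2500000, -0.0742642, -1.3449749, -0.4278177)
updated quaternion q' = (-0.7045, 0.4992, -0.0134, -0.5042)

p' = (2.2920, 1.9860, -2.1880)
q' = (-0.7045, 0.4992, -0.0134, -0.5042)
v' = (-0.2800, -0.6480, 0.5840)
ω' = (0.6366, 0.7005, 1.0863)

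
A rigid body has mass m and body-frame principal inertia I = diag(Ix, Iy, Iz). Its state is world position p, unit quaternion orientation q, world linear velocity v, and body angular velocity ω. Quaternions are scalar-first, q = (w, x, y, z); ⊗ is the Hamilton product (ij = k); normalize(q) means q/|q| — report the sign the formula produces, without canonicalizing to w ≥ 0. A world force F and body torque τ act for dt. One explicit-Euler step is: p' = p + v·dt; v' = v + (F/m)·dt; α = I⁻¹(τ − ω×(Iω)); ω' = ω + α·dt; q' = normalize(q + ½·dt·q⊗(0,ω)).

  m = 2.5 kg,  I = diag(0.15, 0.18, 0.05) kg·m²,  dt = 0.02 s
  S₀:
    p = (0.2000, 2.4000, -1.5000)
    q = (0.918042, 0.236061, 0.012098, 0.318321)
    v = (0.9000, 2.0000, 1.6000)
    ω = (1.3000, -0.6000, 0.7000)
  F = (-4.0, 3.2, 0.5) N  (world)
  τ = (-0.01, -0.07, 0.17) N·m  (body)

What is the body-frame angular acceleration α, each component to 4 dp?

α = (-0.4307, -0.8944, 3.8680)

precession coupling ω×(Iω) = (0.0546, 0.0910, -0.0234)
angular accel α = (-0.4307, -0.8944, 3.8680)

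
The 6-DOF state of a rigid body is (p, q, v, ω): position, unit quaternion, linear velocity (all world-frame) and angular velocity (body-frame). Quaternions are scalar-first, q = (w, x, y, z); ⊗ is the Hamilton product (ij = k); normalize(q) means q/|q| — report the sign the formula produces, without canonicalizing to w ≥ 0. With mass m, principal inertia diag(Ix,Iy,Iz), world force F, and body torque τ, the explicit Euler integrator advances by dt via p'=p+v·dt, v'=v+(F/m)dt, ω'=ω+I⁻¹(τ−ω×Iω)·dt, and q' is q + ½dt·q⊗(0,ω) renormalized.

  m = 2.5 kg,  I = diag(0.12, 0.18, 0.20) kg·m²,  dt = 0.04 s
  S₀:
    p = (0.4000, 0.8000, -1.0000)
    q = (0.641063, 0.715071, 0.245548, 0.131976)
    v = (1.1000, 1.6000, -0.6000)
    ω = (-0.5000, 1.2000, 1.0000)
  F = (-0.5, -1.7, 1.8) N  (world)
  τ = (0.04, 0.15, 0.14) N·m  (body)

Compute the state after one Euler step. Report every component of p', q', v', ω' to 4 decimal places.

p' = (0.4440, 0.8640, -1.0240)
q' = (0.6393, 0.7100, 0.2452, 0.1643)
v' = (1.0920, 1.5728, -0.5712)
ω' = (-0.4947, 1.2244, 1.0352)

new position p' = (0.4440, 0.8640, -1.0240)
new velocity v' = (1.0920, 1.5728, -0.5712)
ω×(Iω) gyroscopic = (0.0240, 0.0400, -0.0360)
α = I⁻¹(τ − ω×Iω) = (0.1333, 0.6111, 0.8800)
ω + α·dt = (-0.4947, 1.2244, 1.0352)
q⊗(0,ω) = (-0.0690981, -0.2333547, -0.0117834, 1.6219222)
updated quaternion q' = (0.6393, 0.7100, 0.2452, 0.1643)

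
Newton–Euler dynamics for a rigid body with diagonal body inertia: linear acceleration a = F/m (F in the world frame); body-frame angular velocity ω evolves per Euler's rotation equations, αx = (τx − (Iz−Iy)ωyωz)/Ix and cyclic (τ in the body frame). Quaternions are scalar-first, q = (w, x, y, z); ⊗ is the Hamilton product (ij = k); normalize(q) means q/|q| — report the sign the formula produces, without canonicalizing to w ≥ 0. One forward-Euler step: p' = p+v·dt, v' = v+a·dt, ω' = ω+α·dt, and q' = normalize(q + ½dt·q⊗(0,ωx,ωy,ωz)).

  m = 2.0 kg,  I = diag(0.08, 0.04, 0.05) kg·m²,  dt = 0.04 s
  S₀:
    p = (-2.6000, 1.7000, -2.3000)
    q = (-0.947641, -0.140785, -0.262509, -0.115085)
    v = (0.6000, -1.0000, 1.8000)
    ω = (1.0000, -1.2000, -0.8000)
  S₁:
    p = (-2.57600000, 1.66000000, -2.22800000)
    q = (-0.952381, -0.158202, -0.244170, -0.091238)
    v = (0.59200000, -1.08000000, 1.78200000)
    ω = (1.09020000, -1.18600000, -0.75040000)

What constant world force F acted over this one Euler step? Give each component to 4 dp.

v₁ − v₀ = (-0.00800000, -0.08000000, -0.01800000)
applied force F = (-0.4000, -4.0000, -0.9000)

F = (-0.4000, -4.0000, -0.9000)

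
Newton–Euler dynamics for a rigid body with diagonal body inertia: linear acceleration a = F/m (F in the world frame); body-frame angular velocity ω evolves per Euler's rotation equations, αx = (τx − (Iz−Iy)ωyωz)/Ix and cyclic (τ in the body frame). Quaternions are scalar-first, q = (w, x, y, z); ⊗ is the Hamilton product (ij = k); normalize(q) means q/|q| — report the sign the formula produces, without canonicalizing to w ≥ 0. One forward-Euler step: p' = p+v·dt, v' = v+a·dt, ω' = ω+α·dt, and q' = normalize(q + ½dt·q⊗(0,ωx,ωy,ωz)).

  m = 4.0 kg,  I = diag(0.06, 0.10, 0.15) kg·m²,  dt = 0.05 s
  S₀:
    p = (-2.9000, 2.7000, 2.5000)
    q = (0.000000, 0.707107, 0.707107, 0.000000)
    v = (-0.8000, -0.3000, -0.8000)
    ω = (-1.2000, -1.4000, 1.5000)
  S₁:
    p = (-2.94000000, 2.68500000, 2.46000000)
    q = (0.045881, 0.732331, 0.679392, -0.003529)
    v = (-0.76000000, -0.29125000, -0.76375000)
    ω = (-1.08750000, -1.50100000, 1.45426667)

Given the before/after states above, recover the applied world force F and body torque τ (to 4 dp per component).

F = (3.2000, 0.7000, 2.9000)
τ = (0.0300, -0.0400, -0.0700)

rate change Δω = (0.11250000, -0.10100000, -0.04573333)
precession coupling = (-0.1050, 0.1620, 0.0672)
τ = I·(Δω/dt) + ω₀×(Iω₀) = (0.0300, -0.0400, -0.0700)
velocity change Δv = (0.04000000, 0.00875000, 0.03625000)
applied force F = (3.2000, 0.7000, 2.9000)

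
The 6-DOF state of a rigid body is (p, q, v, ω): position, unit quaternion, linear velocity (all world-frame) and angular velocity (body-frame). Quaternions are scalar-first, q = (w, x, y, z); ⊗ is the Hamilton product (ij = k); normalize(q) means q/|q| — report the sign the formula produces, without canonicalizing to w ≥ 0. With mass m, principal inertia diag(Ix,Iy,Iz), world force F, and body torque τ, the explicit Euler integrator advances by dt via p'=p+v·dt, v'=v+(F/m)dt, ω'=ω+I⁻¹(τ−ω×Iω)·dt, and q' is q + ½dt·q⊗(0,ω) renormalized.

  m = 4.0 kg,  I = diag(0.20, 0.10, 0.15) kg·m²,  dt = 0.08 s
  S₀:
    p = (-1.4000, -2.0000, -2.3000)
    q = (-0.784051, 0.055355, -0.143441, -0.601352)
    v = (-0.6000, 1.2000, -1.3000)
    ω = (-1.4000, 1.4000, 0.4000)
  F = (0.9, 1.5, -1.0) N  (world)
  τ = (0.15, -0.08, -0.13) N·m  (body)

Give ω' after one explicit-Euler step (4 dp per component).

α = I⁻¹(τ − ω×Iω) = (0.6100, -0.5200, -2.1733)
ω' = ω + α·dt = (-1.3512, 1.3584, 0.2261)

ω' = (-1.3512, 1.3584, 0.2261)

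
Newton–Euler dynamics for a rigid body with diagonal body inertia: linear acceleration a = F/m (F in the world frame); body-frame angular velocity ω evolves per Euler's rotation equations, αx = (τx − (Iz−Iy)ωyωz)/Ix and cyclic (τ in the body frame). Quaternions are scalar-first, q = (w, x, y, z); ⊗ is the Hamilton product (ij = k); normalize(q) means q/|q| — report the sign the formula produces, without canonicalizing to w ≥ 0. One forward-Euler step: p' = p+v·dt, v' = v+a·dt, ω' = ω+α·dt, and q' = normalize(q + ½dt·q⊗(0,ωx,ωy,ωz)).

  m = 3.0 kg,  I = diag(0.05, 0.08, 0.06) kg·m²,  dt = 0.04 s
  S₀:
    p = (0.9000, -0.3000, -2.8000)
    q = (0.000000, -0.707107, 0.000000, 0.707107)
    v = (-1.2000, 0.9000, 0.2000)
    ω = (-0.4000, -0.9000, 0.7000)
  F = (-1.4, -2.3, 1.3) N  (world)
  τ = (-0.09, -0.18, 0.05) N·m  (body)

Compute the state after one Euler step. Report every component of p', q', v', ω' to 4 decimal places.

p' = (0.8520, -0.2640, -2.7920)
q' = (-0.0156, -0.6942, 0.0042, 0.7196)
v' = (-1.2187, 0.8693, 0.2173)
ω' = (-0.4821, -0.9914, 0.7261)

ω×(Iω) gyroscopic = (0.0126, 0.0028, 0.0108)
angular accel α = (-2.0520, -2.2850, 0.6533)
ω + α·dt = (-0.4821, -0.9914, 0.7261)
Hamilton product q⊗(0,ω) = (-0.7778177, 0.6363963, 0.2121321, 0.6363963)
updated quaternion q' = (-0.0156, -0.6942, 0.0042, 0.7196)
a = F/m = (-0.4667, -0.7667, 0.4333)
p + v·dt = (0.8520, -0.2640, -2.7920)
v + (F/m)dt = (-1.2187, 0.8693, 0.2173)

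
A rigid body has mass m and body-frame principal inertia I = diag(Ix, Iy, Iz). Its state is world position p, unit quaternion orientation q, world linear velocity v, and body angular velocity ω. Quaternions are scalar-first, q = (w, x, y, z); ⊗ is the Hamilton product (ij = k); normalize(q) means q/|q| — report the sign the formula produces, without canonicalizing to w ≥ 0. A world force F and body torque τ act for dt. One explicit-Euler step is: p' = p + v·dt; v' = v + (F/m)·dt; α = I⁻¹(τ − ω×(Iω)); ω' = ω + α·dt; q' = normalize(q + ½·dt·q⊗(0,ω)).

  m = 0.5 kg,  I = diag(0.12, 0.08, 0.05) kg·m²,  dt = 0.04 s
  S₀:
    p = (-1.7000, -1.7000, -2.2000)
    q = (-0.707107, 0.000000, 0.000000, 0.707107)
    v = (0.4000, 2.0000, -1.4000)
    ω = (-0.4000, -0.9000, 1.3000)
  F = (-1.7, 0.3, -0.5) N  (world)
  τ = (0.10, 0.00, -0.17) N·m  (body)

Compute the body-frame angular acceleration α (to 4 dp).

gyro term ω×Iω = (0.0351, -0.0364, -0.0144)
angular accel α = (0.5408, 0.4550, -3.1120)

α = (0.5408, 0.4550, -3.1120)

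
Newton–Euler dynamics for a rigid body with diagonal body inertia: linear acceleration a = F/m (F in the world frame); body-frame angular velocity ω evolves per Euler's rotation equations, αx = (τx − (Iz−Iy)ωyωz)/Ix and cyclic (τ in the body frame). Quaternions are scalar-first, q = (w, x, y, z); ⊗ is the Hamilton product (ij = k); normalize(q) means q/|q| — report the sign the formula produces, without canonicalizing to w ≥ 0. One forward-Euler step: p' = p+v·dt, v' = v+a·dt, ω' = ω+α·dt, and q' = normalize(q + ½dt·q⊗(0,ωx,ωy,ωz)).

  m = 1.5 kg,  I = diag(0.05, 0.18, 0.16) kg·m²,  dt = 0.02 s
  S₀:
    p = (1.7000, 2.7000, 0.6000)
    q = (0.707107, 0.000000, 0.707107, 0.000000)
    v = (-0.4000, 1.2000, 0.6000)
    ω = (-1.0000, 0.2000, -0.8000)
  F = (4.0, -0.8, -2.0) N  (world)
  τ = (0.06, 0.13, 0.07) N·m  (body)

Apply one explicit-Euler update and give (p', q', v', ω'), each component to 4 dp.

p' = (1.6920, 2.7240, 0.6120)
q' = (0.7056, -0.0127, 0.7085, 0.0014)
v' = (-0.3467, 1.1893, 0.5733)
ω' = (-0.9773, 0.2242, -0.7880)

α = I⁻¹(τ − ω×Iω) = (1.1360, 1.2111, 0.6000)
new body rate ω' = (-0.9773, 0.2242, -0.7880)
2q̇ = q⊗(0,ω) = (-0.1414214, -1.2727926, 0.1414214, 0.1414214)
q' = normalize(q + ½dt·q⊗(0,ω)) = (0.7056, -0.0127, 0.7085, 0.0014)
linear accel F/m = (2.6667, -0.5333, -1.3333)
p + v·dt = (1.6920, 2.7240, 0.6120)
v + (F/m)dt = (-0.3467, 1.1893, 0.5733)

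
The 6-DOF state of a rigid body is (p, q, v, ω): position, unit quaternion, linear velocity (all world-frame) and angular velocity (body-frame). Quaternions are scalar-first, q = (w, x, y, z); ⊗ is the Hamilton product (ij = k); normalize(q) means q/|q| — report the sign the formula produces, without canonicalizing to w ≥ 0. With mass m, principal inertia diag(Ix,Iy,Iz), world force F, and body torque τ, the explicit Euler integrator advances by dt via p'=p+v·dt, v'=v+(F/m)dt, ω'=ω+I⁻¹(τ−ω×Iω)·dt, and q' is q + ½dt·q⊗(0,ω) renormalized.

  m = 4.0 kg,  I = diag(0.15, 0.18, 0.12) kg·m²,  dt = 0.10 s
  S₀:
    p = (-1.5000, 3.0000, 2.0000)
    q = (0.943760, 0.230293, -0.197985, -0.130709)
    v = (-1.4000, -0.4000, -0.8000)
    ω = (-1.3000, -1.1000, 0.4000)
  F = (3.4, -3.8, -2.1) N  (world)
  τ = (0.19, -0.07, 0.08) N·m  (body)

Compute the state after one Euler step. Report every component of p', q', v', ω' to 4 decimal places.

ω×(Iω) gyroscopic = (0.0264, -0.0156, 0.0429)
angular accel α = (1.0907, -0.3022, 0.3092)
ω' = ω + α·dt = (-1.1909, -1.1302, 0.4309)
2q̇ = q⊗(0,ω) = (0.1338810, -1.4498619, -0.9603315, -0.1331988)
q + ½dt·q⊗(0,ω), renormalized = (0.9468, 0.1572, -0.2451, -0.1368)
p + v·dt = (-1.6400, 2.9600, 1.9200)
new velocity v' = (-1.3150, -0.4950, -0.8525)

p' = (-1.6400, 2.9600, 1.9200)
q' = (0.9468, 0.1572, -0.2451, -0.1368)
v' = (-1.3150, -0.4950, -0.8525)
ω' = (-1.1909, -1.1302, 0.4309)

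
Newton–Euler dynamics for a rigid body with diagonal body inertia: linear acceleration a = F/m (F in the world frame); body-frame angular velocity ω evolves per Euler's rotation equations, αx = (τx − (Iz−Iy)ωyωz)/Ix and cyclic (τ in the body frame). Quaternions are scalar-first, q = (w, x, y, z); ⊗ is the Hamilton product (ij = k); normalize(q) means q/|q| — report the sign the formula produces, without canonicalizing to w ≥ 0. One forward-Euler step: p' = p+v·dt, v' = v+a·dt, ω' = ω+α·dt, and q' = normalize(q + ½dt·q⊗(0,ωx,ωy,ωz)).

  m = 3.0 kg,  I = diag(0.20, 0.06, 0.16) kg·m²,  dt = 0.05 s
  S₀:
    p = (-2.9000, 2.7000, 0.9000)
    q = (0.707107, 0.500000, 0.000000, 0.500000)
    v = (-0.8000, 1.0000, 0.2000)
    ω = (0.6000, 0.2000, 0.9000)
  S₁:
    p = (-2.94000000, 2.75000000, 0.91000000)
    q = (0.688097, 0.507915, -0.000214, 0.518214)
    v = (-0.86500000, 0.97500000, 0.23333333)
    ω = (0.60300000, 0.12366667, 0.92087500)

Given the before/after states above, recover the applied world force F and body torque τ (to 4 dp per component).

F = (-3.9000, -1.5000, 2.0000)
τ = (0.0300, -0.0700, 0.0500)

velocity change Δv = (-0.06500000, -0.02500000, 0.03333333)
F = m·Δv/dt = (-3.9000, -1.5000, 2.0000)
rate change Δω = (0.00300000, -0.07633333, 0.02087500)
applied torque τ = (0.0300, -0.0700, 0.0500)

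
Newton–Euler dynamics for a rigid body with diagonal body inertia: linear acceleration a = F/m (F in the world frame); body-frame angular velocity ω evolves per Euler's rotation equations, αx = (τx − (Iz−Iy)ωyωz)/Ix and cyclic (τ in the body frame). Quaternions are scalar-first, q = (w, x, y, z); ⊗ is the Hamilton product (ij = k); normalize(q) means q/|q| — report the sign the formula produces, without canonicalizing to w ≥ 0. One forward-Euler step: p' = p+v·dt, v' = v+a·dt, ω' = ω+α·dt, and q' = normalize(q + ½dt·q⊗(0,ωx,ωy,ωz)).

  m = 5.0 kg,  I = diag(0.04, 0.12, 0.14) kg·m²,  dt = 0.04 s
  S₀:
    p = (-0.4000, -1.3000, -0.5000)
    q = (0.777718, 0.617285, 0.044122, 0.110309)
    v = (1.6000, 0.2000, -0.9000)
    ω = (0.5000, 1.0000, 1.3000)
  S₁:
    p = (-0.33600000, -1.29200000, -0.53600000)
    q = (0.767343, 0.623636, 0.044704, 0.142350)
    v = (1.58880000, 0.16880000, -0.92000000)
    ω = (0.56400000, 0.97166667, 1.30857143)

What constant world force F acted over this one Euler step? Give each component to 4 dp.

F = (-1.4000, -3.9000, -2.5000)

Δv = v₁−v₀ = (-0.01120000, -0.03120000, -0.02000000)
applied force F = (-1.4000, -3.9000, -2.5000)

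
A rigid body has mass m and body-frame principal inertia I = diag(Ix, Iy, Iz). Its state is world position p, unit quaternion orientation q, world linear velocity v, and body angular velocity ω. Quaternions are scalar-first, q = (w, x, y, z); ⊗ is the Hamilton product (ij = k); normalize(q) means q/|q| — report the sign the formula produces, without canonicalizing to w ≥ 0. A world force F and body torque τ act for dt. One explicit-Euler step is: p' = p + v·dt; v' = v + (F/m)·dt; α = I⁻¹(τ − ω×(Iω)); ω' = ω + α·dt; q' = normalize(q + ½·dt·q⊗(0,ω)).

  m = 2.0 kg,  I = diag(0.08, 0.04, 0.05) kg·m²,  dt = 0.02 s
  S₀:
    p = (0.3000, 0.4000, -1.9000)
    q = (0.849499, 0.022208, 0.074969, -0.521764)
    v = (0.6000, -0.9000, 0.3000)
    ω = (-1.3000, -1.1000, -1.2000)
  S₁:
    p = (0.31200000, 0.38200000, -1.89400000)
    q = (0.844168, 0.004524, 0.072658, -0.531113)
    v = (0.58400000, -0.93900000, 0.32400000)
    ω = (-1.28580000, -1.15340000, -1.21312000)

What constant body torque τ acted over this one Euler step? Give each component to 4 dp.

Δω = ω₁−ω₀ = (0.01420000, -0.05340000, -0.01312000)
applied torque τ = (0.0700, -0.0600, -0.0900)

τ = (0.0700, -0.0600, -0.0900)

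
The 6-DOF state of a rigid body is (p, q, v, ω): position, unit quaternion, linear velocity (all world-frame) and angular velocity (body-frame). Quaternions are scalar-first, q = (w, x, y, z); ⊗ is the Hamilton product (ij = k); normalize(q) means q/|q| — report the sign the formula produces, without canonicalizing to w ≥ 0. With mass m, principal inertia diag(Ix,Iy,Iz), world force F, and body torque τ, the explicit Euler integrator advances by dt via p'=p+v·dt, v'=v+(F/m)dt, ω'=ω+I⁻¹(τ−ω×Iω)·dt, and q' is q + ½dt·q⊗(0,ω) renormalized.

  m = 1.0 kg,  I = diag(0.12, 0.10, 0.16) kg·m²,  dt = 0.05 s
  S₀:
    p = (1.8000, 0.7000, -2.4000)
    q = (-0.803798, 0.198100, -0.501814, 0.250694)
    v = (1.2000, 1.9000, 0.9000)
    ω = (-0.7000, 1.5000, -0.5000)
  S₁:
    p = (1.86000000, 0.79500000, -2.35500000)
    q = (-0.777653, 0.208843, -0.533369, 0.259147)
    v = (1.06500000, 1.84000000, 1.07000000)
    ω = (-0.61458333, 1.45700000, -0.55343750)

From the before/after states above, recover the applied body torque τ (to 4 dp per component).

Δω = ω₁−ω₀ = (0.08541667, -0.04300000, -0.05343750)
precession coupling = (-0.0450, -0.0140, 0.0210)
τ = I·(Δω/dt) + ω₀×(Iω₀) = (0.1600, -0.1000, -0.1500)

τ = (0.1600, -0.1000, -0.1500)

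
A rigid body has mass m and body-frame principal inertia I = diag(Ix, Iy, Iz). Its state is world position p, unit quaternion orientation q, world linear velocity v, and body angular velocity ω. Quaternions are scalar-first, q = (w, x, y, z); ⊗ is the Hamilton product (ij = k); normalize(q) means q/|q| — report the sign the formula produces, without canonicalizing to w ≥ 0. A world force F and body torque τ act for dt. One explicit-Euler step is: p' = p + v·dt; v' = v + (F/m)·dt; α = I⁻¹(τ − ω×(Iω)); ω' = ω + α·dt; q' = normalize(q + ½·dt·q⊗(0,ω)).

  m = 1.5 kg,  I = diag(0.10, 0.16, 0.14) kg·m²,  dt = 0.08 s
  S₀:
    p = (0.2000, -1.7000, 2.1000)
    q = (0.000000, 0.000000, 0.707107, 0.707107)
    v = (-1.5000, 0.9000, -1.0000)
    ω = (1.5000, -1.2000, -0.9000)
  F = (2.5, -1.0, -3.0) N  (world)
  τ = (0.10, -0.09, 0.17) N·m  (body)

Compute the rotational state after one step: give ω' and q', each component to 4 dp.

ω' = (1.5973, -1.2720, -0.7411)
q' = (0.0592, 0.0085, 0.7468, 0.6623)

precession coupling ω×(Iω) = (-0.0216, 0.0540, -0.1080)
α = I⁻¹(τ − ω×Iω) = (1.2160, -0.9000, 1.9857)
ω + α·dt = (1.5973, -1.2720, -0.7411)
2q̇ = q⊗(0,ω) = (1.4849247, 0.2121321, 1.0606605, -1.0606605)
q' = normalize(q + ½dt·q⊗(0,ω)) = (0.0592, 0.0085, 0.7468, 0.6623)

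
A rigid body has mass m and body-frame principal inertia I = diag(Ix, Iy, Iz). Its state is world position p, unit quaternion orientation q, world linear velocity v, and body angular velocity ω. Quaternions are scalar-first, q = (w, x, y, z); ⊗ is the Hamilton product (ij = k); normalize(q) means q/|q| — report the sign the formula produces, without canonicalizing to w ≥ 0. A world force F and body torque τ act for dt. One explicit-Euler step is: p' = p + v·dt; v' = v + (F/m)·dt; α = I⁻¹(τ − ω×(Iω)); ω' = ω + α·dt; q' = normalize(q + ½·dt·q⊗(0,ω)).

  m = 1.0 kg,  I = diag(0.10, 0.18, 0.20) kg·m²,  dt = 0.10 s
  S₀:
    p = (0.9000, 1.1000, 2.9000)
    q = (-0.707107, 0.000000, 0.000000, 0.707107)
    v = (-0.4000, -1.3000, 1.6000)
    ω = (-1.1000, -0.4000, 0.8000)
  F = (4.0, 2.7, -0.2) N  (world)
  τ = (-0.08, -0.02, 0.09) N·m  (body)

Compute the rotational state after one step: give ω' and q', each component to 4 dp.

ω' = (-1.1736, -0.4600, 0.8274)
q' = (-0.7336, 0.0529, -0.0247, 0.6771)

ω×(Iω) gyroscopic = (-0.0064, 0.0880, 0.0352)
angular accel α = (-0.7360, -0.6000, 0.2740)
ω' = ω + α·dt = (-1.1736, -0.4600, 0.8274)
2q̇ = q⊗(0,ω) = (-0.5656856, 1.0606605, -0.4949749, -0.5656856)
q' = normalize(q + ½dt·q⊗(0,ω)) = (-0.7336, 0.0529, -0.0247, 0.6771)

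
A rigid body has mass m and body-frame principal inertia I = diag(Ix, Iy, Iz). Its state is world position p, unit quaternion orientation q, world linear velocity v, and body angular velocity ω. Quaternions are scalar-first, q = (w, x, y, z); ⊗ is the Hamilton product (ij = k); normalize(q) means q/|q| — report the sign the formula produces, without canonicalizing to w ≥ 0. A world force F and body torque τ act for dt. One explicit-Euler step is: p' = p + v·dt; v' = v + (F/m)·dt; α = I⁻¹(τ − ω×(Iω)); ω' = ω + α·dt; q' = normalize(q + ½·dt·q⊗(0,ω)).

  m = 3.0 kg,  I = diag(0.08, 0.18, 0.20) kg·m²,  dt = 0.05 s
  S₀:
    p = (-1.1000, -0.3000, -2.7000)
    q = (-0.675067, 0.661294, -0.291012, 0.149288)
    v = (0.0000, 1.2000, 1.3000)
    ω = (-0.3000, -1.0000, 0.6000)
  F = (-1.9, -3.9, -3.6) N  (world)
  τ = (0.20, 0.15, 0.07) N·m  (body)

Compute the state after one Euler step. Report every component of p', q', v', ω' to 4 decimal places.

linear accel F/m = (-0.6333, -1.3000, -1.2000)
new position p' = (-1.1000, -0.2400, -2.6350)
v + (F/m)dt = (-0.0317, 1.1350, 1.2400)
precession coupling ω×(Iω) = (-0.0120, 0.0216, 0.0300)
angular accel α = (2.6500, 0.7133, 0.2000)
ω + α·dt = (-0.1675, -0.9643, 0.6100)
q⊗(0,ω) = (-0.1821966, 0.1772009, 0.2335042, -1.1536378)
updated quaternion q' = (-0.6793, 0.6654, -0.2850, 0.1204)

p' = (-1.1000, -0.2400, -2.6350)
q' = (-0.6793, 0.6654, -0.2850, 0.1204)
v' = (-0.0317, 1.1350, 1.2400)
ω' = (-0.1675, -0.9643, 0.6100)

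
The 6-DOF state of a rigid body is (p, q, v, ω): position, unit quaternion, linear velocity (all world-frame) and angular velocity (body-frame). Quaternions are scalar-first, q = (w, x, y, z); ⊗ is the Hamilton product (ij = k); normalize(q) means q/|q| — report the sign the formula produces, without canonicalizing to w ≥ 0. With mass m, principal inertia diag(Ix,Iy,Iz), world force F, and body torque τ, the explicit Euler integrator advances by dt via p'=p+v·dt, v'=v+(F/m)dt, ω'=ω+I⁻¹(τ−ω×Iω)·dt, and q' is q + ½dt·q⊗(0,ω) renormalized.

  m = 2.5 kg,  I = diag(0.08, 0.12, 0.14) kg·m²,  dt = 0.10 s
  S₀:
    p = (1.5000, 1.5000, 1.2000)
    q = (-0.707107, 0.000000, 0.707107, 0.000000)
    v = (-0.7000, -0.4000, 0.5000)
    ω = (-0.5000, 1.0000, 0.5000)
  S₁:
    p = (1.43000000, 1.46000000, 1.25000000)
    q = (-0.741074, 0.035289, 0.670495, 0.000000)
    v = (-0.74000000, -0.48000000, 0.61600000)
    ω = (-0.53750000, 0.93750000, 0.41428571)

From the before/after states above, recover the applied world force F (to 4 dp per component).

velocity change Δv = (-0.04000000, -0.08000000, 0.11600000)
F = m·Δv/dt = (-1.0000, -2.0000, 2.9000)

F = (-1.0000, -2.0000, 2.9000)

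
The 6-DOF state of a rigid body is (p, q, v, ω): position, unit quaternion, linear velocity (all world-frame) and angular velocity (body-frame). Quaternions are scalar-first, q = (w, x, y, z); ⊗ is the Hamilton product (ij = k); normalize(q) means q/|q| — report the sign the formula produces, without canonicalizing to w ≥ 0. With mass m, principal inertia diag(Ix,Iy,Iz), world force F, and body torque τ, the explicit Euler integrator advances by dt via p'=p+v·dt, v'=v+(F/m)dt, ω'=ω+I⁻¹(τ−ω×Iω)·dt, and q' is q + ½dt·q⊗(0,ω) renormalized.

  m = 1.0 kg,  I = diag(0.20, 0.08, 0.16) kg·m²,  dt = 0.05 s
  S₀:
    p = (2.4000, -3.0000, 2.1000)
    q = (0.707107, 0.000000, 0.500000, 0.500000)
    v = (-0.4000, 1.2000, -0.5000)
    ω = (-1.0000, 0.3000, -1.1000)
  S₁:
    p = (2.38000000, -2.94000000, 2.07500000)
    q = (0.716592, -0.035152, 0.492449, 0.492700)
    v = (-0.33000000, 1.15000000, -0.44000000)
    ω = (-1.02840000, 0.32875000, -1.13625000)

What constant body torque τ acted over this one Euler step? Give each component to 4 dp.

ω₁ − ω₀ = (-0.02840000, 0.02875000, -0.03625000)
ω₀×(Iω₀) = (-0.0264, 0.0440, 0.0360)
τ = I·(Δω/dt) + ω₀×(Iω₀) = (-0.1400, 0.0900, -0.0800)

τ = (-0.1400, 0.0900, -0.0800)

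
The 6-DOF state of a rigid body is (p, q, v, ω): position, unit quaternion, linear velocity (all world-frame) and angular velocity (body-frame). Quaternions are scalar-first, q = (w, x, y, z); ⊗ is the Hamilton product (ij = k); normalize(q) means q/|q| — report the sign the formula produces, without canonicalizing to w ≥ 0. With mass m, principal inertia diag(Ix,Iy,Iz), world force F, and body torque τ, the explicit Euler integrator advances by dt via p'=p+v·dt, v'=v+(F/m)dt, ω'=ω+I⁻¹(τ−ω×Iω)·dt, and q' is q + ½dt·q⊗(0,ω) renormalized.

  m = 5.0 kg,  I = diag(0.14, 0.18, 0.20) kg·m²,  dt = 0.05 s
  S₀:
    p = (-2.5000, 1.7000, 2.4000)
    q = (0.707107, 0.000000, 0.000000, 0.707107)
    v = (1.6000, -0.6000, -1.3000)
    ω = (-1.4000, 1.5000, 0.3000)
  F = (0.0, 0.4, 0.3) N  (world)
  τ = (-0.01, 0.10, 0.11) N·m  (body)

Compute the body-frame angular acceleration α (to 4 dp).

α = (-0.1357, 0.4156, 0.9700)

ω×(Iω) gyroscopic = (0.0090, 0.0252, -0.0840)
α = I⁻¹(τ − ω×Iω) = (-0.1357, 0.4156, 0.9700)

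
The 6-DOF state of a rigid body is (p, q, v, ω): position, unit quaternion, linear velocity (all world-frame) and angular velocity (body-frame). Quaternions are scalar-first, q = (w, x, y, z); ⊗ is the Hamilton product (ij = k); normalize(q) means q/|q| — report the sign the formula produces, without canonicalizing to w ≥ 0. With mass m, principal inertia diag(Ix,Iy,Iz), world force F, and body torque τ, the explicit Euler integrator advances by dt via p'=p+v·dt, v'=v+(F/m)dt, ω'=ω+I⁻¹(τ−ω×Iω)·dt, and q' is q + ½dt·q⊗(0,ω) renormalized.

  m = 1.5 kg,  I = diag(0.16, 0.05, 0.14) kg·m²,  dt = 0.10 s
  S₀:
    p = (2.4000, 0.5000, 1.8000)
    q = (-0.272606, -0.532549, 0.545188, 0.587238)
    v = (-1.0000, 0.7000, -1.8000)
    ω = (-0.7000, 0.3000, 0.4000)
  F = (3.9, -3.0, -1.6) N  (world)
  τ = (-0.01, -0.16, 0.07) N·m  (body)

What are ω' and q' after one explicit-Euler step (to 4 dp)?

precession coupling ω×(Iω) = (0.0108, -0.0056, 0.0231)
(τ − ω×Iω)/I = (-0.1300, -3.0880, 0.3350)
ω + α·dt = (-0.7130, -0.0088, 0.4335)
Hamilton product q⊗(0,ω) = (-0.7712359, 0.2327280, -0.2798288, 0.1128245)
q + ½dt·q⊗(0,ω), renormalized = (-0.3109, -0.5204, 0.5307, 0.5923)

ω' = (-0.7130, -0.0088, 0.4335)
q' = (-0.3109, -0.5204, 0.5307, 0.5923)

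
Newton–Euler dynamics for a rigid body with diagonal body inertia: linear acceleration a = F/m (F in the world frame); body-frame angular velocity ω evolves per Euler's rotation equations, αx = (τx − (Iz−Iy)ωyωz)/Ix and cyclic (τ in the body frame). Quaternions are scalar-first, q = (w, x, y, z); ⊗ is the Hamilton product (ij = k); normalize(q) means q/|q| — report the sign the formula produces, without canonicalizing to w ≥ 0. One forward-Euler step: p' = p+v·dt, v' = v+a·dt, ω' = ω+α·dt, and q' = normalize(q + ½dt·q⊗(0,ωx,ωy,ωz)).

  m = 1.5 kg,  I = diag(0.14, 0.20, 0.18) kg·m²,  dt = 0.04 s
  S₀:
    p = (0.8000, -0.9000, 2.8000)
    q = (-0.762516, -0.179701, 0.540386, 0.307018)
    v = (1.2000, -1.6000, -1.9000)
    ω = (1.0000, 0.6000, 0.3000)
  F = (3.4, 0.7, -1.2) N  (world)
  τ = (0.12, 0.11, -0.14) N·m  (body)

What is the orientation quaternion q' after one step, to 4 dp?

q' = (-0.7670, -0.1953, 0.5383, 0.2894)

q⊗(0,ω) = (-0.2366360, -0.7846110, -0.0965813, -0.8769614)
q + ½dt·q⊗(0,ω), renormalized = (-0.7670, -0.1953, 0.5383, 0.2894)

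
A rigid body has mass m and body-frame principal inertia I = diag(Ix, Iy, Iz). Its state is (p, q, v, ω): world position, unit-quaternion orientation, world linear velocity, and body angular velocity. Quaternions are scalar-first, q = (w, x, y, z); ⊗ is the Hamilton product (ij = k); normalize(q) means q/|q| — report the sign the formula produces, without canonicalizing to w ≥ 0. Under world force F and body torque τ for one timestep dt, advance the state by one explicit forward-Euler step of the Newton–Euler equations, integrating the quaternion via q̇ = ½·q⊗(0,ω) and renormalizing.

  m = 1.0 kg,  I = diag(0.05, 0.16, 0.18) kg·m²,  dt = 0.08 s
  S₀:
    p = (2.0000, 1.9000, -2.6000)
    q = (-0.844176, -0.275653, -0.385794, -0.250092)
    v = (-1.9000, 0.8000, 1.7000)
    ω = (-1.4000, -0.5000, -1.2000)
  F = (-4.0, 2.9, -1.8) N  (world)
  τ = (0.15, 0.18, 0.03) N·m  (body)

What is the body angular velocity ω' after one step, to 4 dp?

ω' = (-1.1792, -0.3008, -1.2209)

α = I⁻¹(τ − ω×Iω) = (2.7600, 2.4900, -0.2611)
ω + α·dt = (-1.1792, -0.3008, -1.2209)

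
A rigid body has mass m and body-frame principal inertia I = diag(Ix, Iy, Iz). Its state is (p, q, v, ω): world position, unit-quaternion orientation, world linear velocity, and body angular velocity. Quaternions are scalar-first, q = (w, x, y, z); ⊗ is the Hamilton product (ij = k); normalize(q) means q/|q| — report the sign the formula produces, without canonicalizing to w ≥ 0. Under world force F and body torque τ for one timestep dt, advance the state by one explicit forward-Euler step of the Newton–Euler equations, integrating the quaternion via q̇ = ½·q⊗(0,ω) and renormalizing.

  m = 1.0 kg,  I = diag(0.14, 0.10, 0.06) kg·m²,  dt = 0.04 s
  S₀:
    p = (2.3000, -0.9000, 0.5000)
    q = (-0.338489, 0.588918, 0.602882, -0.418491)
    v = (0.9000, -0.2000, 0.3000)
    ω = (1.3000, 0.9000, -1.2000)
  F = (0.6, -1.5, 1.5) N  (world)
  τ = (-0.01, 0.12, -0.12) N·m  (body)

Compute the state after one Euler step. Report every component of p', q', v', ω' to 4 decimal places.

new position p' = (2.3360, -0.9080, 0.5120)
v + (F/m)dt = (0.9240, -0.2600, 0.3600)
gyro term ω×Iω = (0.0432, -0.1248, -0.0468)
α = I⁻¹(τ − ω×Iω) = (-0.3800, 2.4480, -1.2200)
new body rate ω' = (1.2848, 0.9979, -1.2488)
2q̇ = q⊗(0,ω) = (-1.8103764, -0.7868522, -0.1419768, 0.1524664)
updated quaternion q' = (-0.3744, 0.5727, 0.5996, -0.4151)

p' = (2.3360, -0.9080, 0.5120)
q' = (-0.3744, 0.5727, 0.5996, -0.4151)
v' = (0.9240, -0.2600, 0.3600)
ω' = (1.2848, 0.9979, -1.2488)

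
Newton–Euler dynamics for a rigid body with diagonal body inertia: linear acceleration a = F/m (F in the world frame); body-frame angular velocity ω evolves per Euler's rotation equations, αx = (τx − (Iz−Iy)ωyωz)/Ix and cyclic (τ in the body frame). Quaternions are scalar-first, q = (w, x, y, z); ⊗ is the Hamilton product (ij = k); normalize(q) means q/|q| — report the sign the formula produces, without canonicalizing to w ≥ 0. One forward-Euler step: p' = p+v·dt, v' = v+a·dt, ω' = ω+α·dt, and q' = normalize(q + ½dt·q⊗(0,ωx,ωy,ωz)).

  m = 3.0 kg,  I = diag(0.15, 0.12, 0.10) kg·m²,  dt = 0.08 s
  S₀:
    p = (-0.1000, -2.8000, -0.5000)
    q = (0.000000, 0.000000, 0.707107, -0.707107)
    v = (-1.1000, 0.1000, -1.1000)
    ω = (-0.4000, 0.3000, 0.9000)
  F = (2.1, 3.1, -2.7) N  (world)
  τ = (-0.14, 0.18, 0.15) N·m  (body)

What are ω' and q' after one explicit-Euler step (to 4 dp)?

gyro term ω×Iω = (-0.0054, -0.0180, 0.0036)
(τ − ω×Iω)/I = (-0.8973, 1.6500, 1.4640)
ω + α·dt = (-0.4718, 0.4320, 1.0171)
Hamilton product q⊗(0,ω) = (0.4242642, 0.8485284, 0.2828428, 0.2828428)
updated quaternion q' = (0.0170, 0.0339, 0.7178, -0.6952)

ω' = (-0.4718, 0.4320, 1.0171)
q' = (0.0170, 0.0339, 0.7178, -0.6952)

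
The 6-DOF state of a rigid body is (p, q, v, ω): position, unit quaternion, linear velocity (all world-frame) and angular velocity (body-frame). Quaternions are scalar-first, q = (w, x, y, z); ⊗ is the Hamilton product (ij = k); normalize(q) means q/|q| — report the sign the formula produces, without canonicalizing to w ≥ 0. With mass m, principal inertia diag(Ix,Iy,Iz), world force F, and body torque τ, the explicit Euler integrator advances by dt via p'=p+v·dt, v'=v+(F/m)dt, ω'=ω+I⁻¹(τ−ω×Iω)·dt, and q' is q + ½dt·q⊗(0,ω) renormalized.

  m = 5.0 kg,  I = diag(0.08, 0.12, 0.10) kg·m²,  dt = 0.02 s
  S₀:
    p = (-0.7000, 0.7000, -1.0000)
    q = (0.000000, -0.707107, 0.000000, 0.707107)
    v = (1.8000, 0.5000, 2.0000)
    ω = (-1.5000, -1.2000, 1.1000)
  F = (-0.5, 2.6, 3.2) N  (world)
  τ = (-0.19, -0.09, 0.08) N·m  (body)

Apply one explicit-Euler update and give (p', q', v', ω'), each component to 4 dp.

p' = (-0.6640, 0.7100, -0.9600)
q' = (-0.0184, -0.6985, -0.0028, 0.7154)
v' = (1.7980, 0.5104, 2.0128)
ω' = (-1.5541, -1.2205, 1.1016)

p' = p + v·dt = (-0.6640, 0.7100, -0.9600)
v + (F/m)dt = (1.7980, 0.5104, 2.0128)
angular accel α = (-2.7050, -1.0250, 0.0800)
ω' = ω + α·dt = (-1.5541, -1.2205, 1.1016)
2q̇ = q⊗(0,ω) = (-1.8384782, 0.8485284, -0.2828428, 0.8485284)
q + ½dt·q⊗(0,ω), renormalized = (-0.0184, -0.6985, -0.0028, 0.7154)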